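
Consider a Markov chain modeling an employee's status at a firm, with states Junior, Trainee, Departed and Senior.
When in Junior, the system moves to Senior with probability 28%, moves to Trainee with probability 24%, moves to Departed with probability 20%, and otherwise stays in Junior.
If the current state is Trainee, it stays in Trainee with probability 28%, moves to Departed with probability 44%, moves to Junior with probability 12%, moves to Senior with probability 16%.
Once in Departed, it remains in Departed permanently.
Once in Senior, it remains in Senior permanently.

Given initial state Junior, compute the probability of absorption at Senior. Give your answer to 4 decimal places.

0.4902

Let h(s) be the probability of absorption at Senior starting from transient state s. Then h(Senior) = 1 and h(Departed) = 0. By first-step analysis:
h(Junior) = 0.28·h(Junior) + 0.24·h(Trainee) + 0.2·0 + 0.28·1
h(Trainee) = 0.12·h(Junior) + 0.28·h(Trainee) + 0.44·0 + 0.16·1
Solving: h(Junior) = 0.4902, h(Trainee) = 0.3039.
Starting from Junior, the probability is 0.4902.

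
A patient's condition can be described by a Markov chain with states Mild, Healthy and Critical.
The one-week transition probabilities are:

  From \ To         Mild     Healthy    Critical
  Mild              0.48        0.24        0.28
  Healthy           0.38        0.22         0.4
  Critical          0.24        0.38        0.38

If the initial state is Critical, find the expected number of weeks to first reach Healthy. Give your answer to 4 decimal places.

2.9781

Let t(s) be the expected number of weeks to first reach Healthy from state s, with t(Healthy) = 0. Conditioning on the first week:
t(Mild) = 1 + 0.48·t(Mild) + 0.28·t(Critical)
t(Critical) = 1 + 0.24·t(Mild) + 0.38·t(Critical)
Solving: t(Mild) = 3.5266, t(Critical) = 2.9781.
Expected weeks from Critical to Healthy: 2.9781.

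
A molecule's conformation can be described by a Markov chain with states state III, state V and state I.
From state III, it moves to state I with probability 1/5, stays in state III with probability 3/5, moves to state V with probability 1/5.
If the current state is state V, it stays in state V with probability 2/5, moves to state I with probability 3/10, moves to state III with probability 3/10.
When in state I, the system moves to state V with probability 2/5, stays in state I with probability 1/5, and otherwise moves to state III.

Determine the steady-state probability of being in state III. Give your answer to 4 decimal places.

0.4615

Let the stationary distribution be π with π = πP and π_1 + π_2 + π_3 = 1.
π_1 = 0.6·π_1 + 0.3·π_2 + 0.4·π_3
π_2 = 0.2·π_1 + 0.4·π_2 + 0.4·π_3
Solving with the normalization constraint gives π = (0.4615, 0.3077, 0.2308).
So the stationary probability of state III is 0.4615.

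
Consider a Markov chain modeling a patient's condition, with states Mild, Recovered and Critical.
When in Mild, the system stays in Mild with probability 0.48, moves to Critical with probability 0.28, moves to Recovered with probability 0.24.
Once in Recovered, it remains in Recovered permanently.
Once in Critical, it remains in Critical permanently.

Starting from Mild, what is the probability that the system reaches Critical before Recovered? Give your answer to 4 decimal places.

0.5385

Let h(s) be the probability of absorption at Critical starting from transient state s. Then h(Critical) = 1 and h(Recovered) = 0. By first-step analysis:
h(Mild) = 0.48·h(Mild) + 0.24·0 + 0.28·1
Solving: h(Mild) = 0.5385.
Starting from Mild, the probability is 0.5385.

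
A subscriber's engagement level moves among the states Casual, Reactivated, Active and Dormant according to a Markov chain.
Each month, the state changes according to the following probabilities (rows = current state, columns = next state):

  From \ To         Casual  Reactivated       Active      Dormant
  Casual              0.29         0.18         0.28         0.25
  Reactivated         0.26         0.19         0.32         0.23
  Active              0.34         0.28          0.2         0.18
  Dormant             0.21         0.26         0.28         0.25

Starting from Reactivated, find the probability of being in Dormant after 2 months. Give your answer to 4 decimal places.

0.2238

Propagate the distribution vector 2 months from Reactivated.
After 0 months: (0.0000, 1.0000, 0.0000, 0.0000)
After 1 month: (0.2600, 0.1900, 0.3200, 0.2300)
After 2 months: (0.2819, 0.2323, 0.2620, 0.2238)
P(in Dormant after 2 months) = 0.2238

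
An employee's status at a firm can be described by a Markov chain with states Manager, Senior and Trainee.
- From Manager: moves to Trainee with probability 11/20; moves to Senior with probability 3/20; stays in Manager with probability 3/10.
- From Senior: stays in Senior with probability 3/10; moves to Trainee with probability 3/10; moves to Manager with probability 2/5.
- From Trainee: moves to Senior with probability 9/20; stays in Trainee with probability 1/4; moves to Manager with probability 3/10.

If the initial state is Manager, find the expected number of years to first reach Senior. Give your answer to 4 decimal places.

Let t(s) be the expected number of years to first reach Senior from state s, with t(Senior) = 0. Conditioning on the first year:
t(Manager) = 1 + 0.3·t(Manager) + 0.55·t(Trainee)
t(Trainee) = 1 + 0.3·t(Manager) + 0.25·t(Trainee)
Solving: t(Manager) = 3.6111, t(Trainee) = 2.7778.
Expected years from Manager to Senior: 3.6111.

3.6111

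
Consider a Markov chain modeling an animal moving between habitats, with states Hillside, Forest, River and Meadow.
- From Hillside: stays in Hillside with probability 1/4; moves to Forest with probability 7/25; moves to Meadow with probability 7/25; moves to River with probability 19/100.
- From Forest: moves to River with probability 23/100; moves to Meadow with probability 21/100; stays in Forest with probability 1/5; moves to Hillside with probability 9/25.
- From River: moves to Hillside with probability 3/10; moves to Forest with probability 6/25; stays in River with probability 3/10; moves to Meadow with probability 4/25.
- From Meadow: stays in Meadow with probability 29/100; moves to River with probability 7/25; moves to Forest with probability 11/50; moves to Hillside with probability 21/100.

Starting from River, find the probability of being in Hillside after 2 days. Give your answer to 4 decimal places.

Propagate the distribution vector 2 days from River.
After 0 days: (0.0000, 0.0000, 1.0000, 0.0000)
After 1 day: (0.3000, 0.2400, 0.3000, 0.1600)
After 2 days: (0.2850, 0.2392, 0.2470, 0.2288)
P(in Hillside after 2 days) = 0.2850

0.2850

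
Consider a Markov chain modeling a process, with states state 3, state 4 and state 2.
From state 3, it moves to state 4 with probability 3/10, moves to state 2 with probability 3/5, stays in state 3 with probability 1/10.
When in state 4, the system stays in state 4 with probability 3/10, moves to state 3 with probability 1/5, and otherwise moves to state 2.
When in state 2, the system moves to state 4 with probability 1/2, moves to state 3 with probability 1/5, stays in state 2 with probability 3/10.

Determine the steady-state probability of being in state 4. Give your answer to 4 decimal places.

0.3864

Let the stationary distribution be π with π = πP and π_1 + π_2 + π_3 = 1.
π_1 = 0.1·π_1 + 0.2·π_2 + 0.2·π_3
π_2 = 0.3·π_1 + 0.3·π_2 + 0.5·π_3
Solving with the normalization constraint gives π = (0.1818, 0.3864, 0.4318).
So the stationary probability of state 4 is 0.3864.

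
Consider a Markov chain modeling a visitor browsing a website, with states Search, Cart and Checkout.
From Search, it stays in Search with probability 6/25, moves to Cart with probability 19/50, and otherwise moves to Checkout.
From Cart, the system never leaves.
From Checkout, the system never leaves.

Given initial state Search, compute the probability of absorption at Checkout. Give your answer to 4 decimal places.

Let h(s) be the probability of absorption at Checkout starting from transient state s. Then h(Checkout) = 1 and h(Cart) = 0. By first-step analysis:
h(Search) = 0.24·h(Search) + 0.38·0 + 0.38·1
Solving: h(Search) = 0.5000.
Starting from Search, the probability is 0.5000.

0.5000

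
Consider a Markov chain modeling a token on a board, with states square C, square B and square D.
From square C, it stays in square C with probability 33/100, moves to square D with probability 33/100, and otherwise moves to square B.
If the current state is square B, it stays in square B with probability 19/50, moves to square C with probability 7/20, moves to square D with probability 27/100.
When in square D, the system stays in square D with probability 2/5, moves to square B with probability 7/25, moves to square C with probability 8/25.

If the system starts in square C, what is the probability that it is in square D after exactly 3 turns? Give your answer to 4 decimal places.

0.3333

Propagate the distribution vector 3 turns from square C.
After 0 turns: (1.0000, 0.0000, 0.0000)
After 1 turn: (0.3300, 0.3400, 0.3300)
After 2 turns: (0.3335, 0.3338, 0.3327)
After 3 turns: (0.3333, 0.3334, 0.3333)
P(in square D after 3 turns) = 0.3333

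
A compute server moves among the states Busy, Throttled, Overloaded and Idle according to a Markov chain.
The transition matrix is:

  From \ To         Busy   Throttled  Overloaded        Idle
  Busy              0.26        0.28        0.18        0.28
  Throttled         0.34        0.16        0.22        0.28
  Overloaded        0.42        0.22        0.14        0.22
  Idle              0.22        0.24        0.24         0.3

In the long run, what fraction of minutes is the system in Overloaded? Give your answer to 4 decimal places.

0.1977

Let the stationary distribution be π with π = πP and π_1 + π_2 + π_3 + π_4 = 1.
π_1 = 0.26·π_1 + 0.34·π_2 + 0.42·π_3 + 0.22·π_4
π_2 = 0.28·π_1 + 0.16·π_2 + 0.22·π_3 + 0.24·π_4
π_3 = 0.18·π_1 + 0.22·π_2 + 0.14·π_3 + 0.24·π_4
Solving with the normalization constraint gives π = (0.2991, 0.2296, 0.1977, 0.2736).
So the stationary probability of Overloaded is 0.1977.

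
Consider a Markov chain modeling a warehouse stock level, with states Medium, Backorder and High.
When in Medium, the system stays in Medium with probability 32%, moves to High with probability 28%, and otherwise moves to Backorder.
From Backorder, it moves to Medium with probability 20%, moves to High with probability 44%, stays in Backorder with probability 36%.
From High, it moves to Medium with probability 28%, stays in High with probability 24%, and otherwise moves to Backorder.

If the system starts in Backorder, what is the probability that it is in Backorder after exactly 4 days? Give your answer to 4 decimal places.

0.4104

Propagate the distribution vector 4 days from Backorder.
After 0 days: (0.0000, 1.0000, 0.0000)
After 1 day: (0.2000, 0.3600, 0.4400)
After 2 days: (0.2592, 0.4208, 0.3200)
After 3 days: (0.2567, 0.4088, 0.3345)
After 4 days: (0.2576, 0.4104, 0.3320)
P(in Backorder after 4 days) = 0.4104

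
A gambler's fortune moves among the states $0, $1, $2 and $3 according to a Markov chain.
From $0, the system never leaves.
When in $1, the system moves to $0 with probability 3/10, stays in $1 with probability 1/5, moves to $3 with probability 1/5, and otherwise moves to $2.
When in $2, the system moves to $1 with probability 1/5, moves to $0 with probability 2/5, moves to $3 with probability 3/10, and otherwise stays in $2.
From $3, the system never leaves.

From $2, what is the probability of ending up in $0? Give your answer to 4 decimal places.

Let h(s) be the probability of absorption at $0 starting from transient state s. Then h($0) = 1 and h($3) = 0. By first-step analysis:
h($1) = 0.3·1 + 0.2·h($1) + 0.3·h($2) + 0.2·0
h($2) = 0.4·1 + 0.2·h($1) + 0.1·h($2) + 0.3·0
Solving: h($1) = 0.5909, h($2) = 0.5758.
Starting from $2, the probability is 0.5758.

0.5758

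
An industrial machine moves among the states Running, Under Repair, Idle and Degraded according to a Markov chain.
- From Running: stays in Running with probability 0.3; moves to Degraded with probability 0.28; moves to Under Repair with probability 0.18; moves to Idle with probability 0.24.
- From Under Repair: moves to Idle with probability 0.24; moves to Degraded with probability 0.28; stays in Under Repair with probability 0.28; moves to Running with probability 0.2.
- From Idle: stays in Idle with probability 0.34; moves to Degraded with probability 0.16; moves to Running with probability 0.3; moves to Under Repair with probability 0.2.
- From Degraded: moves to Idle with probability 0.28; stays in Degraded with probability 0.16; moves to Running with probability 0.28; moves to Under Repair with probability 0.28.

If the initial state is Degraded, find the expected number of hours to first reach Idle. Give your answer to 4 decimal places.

3.8571

Let t(s) be the expected number of hours to first reach Idle from state s, with t(Idle) = 0. Conditioning on the first hour:
t(Running) = 1 + 0.3·t(Running) + 0.18·t(Under Repair) + 0.28·t(Degraded)
t(Under Repair) = 1 + 0.2·t(Running) + 0.28·t(Under Repair) + 0.28·t(Degraded)
t(Degraded) = 1 + 0.28·t(Running) + 0.28·t(Under Repair) + 0.16·t(Degraded)
Solving: t(Running) = 4.0000, t(Under Repair) = 4.0000, t(Degraded) = 3.8571.
Expected hours from Degraded to Idle: 3.8571.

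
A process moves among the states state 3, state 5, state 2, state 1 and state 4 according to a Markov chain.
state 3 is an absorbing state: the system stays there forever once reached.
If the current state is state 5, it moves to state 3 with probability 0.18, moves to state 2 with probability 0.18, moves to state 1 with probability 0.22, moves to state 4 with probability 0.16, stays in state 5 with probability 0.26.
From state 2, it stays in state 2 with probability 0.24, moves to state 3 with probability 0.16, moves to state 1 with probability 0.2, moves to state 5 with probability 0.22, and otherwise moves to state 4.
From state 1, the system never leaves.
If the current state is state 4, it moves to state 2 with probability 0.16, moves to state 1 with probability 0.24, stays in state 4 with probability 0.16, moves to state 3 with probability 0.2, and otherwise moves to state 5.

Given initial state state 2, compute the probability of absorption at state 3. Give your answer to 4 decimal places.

Let h(s) be the probability of absorption at state 3 starting from transient state s. Then h(state 3) = 1 and h(state 1) = 0. By first-step analysis:
h(state 5) = 0.18·1 + 0.26·h(state 5) + 0.18·h(state 2) + 0.22·0 + 0.16·h(state 4)
h(state 2) = 0.16·1 + 0.22·h(state 5) + 0.24·h(state 2) + 0.2·0 + 0.18·h(state 4)
h(state 4) = 0.2·1 + 0.24·h(state 5) + 0.16·h(state 2) + 0.24·0 + 0.16·h(state 4)
Solving: h(state 5) = 0.4499, h(state 2) = 0.4478, h(state 4) = 0.4519.
Starting from state 2, the probability is 0.4478.

0.4478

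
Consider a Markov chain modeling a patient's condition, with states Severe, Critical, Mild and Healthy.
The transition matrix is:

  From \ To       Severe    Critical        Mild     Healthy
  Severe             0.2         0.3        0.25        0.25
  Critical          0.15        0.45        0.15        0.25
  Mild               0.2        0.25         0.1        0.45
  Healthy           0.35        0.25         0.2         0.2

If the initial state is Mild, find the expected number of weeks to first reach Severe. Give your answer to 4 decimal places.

4.3313

Let t(s) be the expected number of weeks to first reach Severe from state s, with t(Severe) = 0. Conditioning on the first week:
t(Critical) = 1 + 0.45·t(Critical) + 0.15·t(Mild) + 0.25·t(Healthy)
t(Mild) = 1 + 0.25·t(Critical) + 0.1·t(Mild) + 0.45·t(Healthy)
t(Healthy) = 1 + 0.25·t(Critical) + 0.2·t(Mild) + 0.2·t(Healthy)
Solving: t(Critical) = 4.7320, t(Mild) = 4.3313, t(Healthy) = 3.8116.
Expected weeks from Mild to Severe: 4.3313.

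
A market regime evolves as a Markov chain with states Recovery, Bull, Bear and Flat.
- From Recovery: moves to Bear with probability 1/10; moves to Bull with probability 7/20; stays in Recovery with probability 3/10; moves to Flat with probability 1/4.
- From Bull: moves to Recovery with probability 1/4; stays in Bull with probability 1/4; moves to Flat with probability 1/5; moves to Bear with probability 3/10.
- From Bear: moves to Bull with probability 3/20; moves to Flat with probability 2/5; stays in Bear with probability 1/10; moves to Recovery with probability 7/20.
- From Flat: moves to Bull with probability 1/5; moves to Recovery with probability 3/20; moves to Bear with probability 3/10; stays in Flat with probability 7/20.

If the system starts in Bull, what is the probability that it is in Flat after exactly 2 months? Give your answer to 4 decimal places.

0.3025

Propagate the distribution vector 2 months from Bull.
After 0 months: (0.0000, 1.0000, 0.0000, 0.0000)
After 1 month: (0.2500, 0.2500, 0.3000, 0.2000)
After 2 months: (0.2725, 0.2350, 0.1900, 0.3025)
P(in Flat after 2 months) = 0.3025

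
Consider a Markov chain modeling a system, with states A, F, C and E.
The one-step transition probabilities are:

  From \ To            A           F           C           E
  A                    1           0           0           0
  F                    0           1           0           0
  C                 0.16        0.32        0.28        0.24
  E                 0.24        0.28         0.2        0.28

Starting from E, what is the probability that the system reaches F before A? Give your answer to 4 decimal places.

Let h(s) be the probability of absorption at F starting from transient state s. Then h(F) = 1 and h(A) = 0. By first-step analysis:
h(C) = 0.16·0 + 0.32·1 + 0.28·h(C) + 0.24·h(E)
h(E) = 0.24·0 + 0.28·1 + 0.2·h(C) + 0.28·h(E)
Solving: h(C) = 0.6327, h(E) = 0.5646.
Starting from E, the probability is 0.5646.

0.5646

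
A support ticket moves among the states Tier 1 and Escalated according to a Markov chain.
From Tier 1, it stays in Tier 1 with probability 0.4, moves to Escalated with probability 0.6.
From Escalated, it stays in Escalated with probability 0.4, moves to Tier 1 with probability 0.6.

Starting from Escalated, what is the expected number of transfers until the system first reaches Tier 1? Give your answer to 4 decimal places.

Let t(s) be the expected number of transfers to first reach Tier 1 from state s, with t(Tier 1) = 0. Conditioning on the first transfer:
t(Escalated) = 1 + 0.4·t(Escalated)
Solving: t(Escalated) = 1.6667.
Expected transfers from Escalated to Tier 1: 1.6667.

1.6667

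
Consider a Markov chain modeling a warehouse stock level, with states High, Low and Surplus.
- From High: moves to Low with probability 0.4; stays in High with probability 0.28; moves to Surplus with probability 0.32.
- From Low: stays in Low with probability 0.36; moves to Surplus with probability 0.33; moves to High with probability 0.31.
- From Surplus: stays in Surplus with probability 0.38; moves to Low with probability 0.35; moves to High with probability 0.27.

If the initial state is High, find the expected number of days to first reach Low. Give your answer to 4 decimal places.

Let t(s) be the expected number of days to first reach Low from state s, with t(Low) = 0. Conditioning on the first day:
t(High) = 1 + 0.28·t(High) + 0.32·t(Surplus)
t(Surplus) = 1 + 0.27·t(High) + 0.38·t(Surplus)
Solving: t(High) = 2.6111, t(Surplus) = 2.7500.
Expected days from High to Low: 2.6111.

2.6111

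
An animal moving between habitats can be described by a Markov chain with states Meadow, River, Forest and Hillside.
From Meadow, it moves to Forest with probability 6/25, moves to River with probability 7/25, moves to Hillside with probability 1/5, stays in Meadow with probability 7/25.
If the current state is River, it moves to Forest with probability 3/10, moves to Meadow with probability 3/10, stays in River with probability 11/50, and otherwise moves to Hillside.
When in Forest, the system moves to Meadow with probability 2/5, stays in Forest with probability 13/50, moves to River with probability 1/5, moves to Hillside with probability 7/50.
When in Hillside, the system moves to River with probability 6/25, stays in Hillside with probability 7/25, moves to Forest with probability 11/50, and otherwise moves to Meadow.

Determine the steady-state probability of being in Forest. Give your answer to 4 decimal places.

0.2554

Let the stationary distribution be π with π = πP and π_1 + π_2 + π_3 + π_4 = 1.
π_1 = 0.28·π_1 + 0.3·π_2 + 0.4·π_3 + 0.26·π_4
π_2 = 0.28·π_1 + 0.22·π_2 + 0.2·π_3 + 0.24·π_4
π_3 = 0.24·π_1 + 0.3·π_2 + 0.26·π_3 + 0.22·π_4
Solving with the normalization constraint gives π = (0.3115, 0.2375, 0.2554, 0.1956).
So the stationary probability of Forest is 0.2554.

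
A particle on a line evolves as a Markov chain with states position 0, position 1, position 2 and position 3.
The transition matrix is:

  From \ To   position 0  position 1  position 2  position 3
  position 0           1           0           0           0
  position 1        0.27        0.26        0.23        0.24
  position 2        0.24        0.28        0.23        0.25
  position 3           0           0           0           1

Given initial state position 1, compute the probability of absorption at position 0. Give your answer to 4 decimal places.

Let h(s) be the probability of absorption at position 0 starting from transient state s. Then h(position 0) = 1 and h(position 3) = 0. By first-step analysis:
h(position 1) = 0.27·1 + 0.26·h(position 1) + 0.23·h(position 2) + 0.24·0
h(position 2) = 0.24·1 + 0.28·h(position 1) + 0.23·h(position 2) + 0.25·0
Solving: h(position 1) = 0.5206, h(position 2) = 0.5010.
Starting from position 1, the probability is 0.5206.

0.5206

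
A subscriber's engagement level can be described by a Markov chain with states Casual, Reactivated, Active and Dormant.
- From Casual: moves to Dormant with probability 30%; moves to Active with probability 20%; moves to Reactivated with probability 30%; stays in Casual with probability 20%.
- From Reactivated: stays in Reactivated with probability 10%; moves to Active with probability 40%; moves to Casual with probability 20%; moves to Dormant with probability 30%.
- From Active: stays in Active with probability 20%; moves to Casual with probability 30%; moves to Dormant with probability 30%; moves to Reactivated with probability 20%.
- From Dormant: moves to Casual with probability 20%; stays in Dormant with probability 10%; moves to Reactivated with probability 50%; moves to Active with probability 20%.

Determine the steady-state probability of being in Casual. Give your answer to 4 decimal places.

0.2254

Let the stationary distribution be π with π = πP and π_1 + π_2 + π_3 + π_4 = 1.
π_1 = 0.2·π_1 + 0.2·π_2 + 0.3·π_3 + 0.2·π_4
π_2 = 0.3·π_1 + 0.1·π_2 + 0.2·π_3 + 0.5·π_4
π_3 = 0.2·π_1 + 0.4·π_2 + 0.2·π_3 + 0.2·π_4
Solving with the normalization constraint gives π = (0.2254, 0.2705, 0.2541, 0.2500).
So the stationary probability of Casual is 0.2254.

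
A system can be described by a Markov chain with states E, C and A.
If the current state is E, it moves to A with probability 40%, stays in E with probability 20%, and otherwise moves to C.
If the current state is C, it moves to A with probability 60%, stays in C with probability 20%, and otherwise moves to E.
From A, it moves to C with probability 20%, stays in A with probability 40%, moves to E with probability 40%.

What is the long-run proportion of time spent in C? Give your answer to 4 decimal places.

Let the stationary distribution be π with π = πP and π_1 + π_2 + π_3 = 1.
π_1 = 0.2·π_1 + 0.2·π_2 + 0.4·π_3
π_2 = 0.4·π_1 + 0.2·π_2 + 0.2·π_3
Solving with the normalization constraint gives π = (0.2903, 0.2581, 0.4516).
So the stationary probability of C is 0.2581.

0.2581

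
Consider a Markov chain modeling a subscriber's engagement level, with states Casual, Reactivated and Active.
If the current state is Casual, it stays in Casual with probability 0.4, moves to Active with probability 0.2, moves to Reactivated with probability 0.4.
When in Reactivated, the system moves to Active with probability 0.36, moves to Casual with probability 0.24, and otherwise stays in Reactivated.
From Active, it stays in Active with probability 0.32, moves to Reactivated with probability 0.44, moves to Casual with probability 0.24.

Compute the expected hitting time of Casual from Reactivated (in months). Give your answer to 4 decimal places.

4.1667

Let t(s) be the expected number of months to first reach Casual from state s, with t(Casual) = 0. Conditioning on the first month:
t(Reactivated) = 1 + 0.4·t(Reactivated) + 0.36·t(Active)
t(Active) = 1 + 0.44·t(Reactivated) + 0.32·t(Active)
Solving: t(Reactivated) = 4.1667, t(Active) = 4.1667.
Expected months from Reactivated to Casual: 4.1667.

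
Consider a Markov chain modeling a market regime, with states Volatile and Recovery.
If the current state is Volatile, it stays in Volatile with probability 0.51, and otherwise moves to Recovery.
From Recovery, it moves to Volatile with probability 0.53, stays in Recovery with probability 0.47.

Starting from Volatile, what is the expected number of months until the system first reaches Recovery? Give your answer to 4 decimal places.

2.0408

Let t(s) be the expected number of months to first reach Recovery from state s, with t(Recovery) = 0. Conditioning on the first month:
t(Volatile) = 1 + 0.51·t(Volatile)
Solving: t(Volatile) = 2.0408.
Expected months from Volatile to Recovery: 2.0408.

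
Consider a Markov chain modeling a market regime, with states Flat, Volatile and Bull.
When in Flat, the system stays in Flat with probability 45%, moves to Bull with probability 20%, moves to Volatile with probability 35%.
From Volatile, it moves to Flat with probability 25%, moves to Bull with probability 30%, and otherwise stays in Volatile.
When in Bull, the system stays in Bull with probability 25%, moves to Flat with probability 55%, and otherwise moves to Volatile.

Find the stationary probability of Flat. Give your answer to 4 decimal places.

0.4052

Let the stationary distribution be π with π = πP and π_1 + π_2 + π_3 = 1.
π_1 = 0.45·π_1 + 0.25·π_2 + 0.55·π_3
π_2 = 0.35·π_1 + 0.45·π_2 + 0.2·π_3
Solving with the normalization constraint gives π = (0.4052, 0.3477, 0.2471).
So the stationary probability of Flat is 0.4052.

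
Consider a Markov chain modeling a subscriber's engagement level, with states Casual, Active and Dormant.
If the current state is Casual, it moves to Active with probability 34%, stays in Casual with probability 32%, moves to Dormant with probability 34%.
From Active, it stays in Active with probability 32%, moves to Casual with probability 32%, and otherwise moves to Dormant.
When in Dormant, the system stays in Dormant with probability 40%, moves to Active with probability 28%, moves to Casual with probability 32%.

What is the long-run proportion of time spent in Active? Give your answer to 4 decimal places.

0.3117

Let the stationary distribution be π with π = πP and π_1 + π_2 + π_3 = 1.
π_1 = 0.32·π_1 + 0.32·π_2 + 0.32·π_3
π_2 = 0.34·π_1 + 0.32·π_2 + 0.28·π_3
Solving with the normalization constraint gives π = (0.3200, 0.3117, 0.3683).
So the stationary probability of Active is 0.3117.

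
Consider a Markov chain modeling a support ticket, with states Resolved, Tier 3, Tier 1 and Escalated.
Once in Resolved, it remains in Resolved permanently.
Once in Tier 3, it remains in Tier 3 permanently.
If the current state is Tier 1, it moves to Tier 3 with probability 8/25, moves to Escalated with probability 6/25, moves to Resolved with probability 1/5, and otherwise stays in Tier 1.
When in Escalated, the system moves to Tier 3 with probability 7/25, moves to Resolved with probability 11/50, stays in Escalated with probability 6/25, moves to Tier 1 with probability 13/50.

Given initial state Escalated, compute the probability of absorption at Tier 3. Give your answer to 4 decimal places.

Let h(s) be the probability of absorption at Tier 3 starting from transient state s. Then h(Tier 3) = 1 and h(Resolved) = 0. By first-step analysis:
h(Tier 1) = 0.2·0 + 0.32·1 + 0.24·h(Tier 1) + 0.24·h(Escalated)
h(Escalated) = 0.22·0 + 0.28·1 + 0.26·h(Tier 1) + 0.24·h(Escalated)
Solving: h(Tier 1) = 0.6025, h(Escalated) = 0.5745.
Starting from Escalated, the probability is 0.5745.

0.5745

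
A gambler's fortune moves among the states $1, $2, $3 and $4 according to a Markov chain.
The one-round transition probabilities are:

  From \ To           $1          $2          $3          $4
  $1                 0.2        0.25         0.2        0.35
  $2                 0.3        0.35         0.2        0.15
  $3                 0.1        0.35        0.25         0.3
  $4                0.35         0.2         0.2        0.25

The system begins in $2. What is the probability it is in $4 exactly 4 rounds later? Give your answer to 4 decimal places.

Propagate the distribution vector 4 rounds from $2.
After 0 rounds: (0.0000, 1.0000, 0.0000, 0.0000)
After 1 round: (0.3000, 0.3500, 0.2000, 0.1500)
After 2 rounds: (0.2375, 0.2975, 0.2100, 0.2550)
After 3 rounds: (0.2470, 0.2880, 0.2105, 0.2545)
After 4 rounds: (0.2459, 0.2871, 0.2105, 0.2564)
P(in $4 after 4 rounds) = 0.2564

0.2564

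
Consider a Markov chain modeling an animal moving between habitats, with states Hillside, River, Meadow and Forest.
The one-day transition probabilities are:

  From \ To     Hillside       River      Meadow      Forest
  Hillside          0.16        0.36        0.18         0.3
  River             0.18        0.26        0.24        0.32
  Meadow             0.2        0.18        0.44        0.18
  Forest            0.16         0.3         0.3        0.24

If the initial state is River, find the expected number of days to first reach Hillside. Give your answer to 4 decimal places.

5.5162

Let t(s) be the expected number of days to first reach Hillside from state s, with t(Hillside) = 0. Conditioning on the first day:
t(River) = 1 + 0.26·t(River) + 0.24·t(Meadow) + 0.32·t(Forest)
t(Meadow) = 1 + 0.18·t(River) + 0.44·t(Meadow) + 0.18·t(Forest)
t(Forest) = 1 + 0.3·t(River) + 0.3·t(Meadow) + 0.24·t(Forest)
Solving: t(River) = 5.5162, t(Meadow) = 5.3619, t(Forest) = 5.6098.
Expected days from River to Hillside: 5.5162.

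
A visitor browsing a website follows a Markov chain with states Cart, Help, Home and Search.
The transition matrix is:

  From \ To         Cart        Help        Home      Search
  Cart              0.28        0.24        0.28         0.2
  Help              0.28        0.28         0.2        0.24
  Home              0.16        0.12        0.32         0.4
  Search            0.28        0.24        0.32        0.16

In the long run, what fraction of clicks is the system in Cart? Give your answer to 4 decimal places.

Let the stationary distribution be π with π = πP and π_1 + π_2 + π_3 + π_4 = 1.
π_1 = 0.28·π_1 + 0.28·π_2 + 0.16·π_3 + 0.28·π_4
π_2 = 0.24·π_1 + 0.28·π_2 + 0.12·π_3 + 0.24·π_4
π_3 = 0.28·π_1 + 0.2·π_2 + 0.32·π_3 + 0.32·π_4
Solving with the normalization constraint gives π = (0.2459, 0.2144, 0.2844, 0.2553).
So the stationary probability of Cart is 0.2459.

0.2459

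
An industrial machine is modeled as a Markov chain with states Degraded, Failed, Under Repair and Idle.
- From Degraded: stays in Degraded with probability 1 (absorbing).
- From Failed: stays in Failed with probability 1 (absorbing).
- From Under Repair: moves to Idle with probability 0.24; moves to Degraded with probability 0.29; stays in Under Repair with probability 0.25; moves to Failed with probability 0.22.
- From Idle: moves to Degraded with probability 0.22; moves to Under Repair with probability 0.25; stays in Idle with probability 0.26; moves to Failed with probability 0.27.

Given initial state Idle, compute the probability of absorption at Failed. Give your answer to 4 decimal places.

Let h(s) be the probability of absorption at Failed starting from transient state s. Then h(Failed) = 1 and h(Degraded) = 0. By first-step analysis:
h(Under Repair) = 0.29·0 + 0.22·1 + 0.25·h(Under Repair) + 0.24·h(Idle)
h(Idle) = 0.22·0 + 0.27·1 + 0.25·h(Under Repair) + 0.26·h(Idle)
Solving: h(Under Repair) = 0.4598, h(Idle) = 0.5202.
Starting from Idle, the probability is 0.5202.

0.5202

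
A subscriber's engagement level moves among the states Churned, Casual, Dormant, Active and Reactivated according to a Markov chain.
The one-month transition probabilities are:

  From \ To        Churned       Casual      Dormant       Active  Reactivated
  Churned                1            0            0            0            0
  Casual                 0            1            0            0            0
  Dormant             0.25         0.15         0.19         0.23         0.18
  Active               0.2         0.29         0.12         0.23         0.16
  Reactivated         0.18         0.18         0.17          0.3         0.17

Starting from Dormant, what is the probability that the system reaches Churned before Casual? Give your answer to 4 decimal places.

0.5442

Let h(s) be the probability of absorption at Churned starting from transient state s. Then h(Churned) = 1 and h(Casual) = 0. By first-step analysis:
h(Dormant) = 0.25·1 + 0.15·0 + 0.19·h(Dormant) + 0.23·h(Active) + 0.18·h(Reactivated)
h(Active) = 0.2·1 + 0.29·0 + 0.12·h(Dormant) + 0.23·h(Active) + 0.16·h(Reactivated)
h(Reactivated) = 0.18·1 + 0.18·0 + 0.17·h(Dormant) + 0.3·h(Active) + 0.17·h(Reactivated)
Solving: h(Dormant) = 0.5442, h(Active) = 0.4463, h(Reactivated) = 0.4896.
Starting from Dormant, the probability is 0.5442.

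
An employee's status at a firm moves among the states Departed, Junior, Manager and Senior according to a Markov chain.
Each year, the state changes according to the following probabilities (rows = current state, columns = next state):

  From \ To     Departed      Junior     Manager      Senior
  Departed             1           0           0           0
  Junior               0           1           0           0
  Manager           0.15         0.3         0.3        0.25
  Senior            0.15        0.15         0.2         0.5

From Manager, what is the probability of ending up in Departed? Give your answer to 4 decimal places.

0.3750

Let h(s) be the probability of absorption at Departed starting from transient state s. Then h(Departed) = 1 and h(Junior) = 0. By first-step analysis:
h(Manager) = 0.15·1 + 0.3·0 + 0.3·h(Manager) + 0.25·h(Senior)
h(Senior) = 0.15·1 + 0.15·0 + 0.2·h(Manager) + 0.5·h(Senior)
Solving: h(Manager) = 0.3750, h(Senior) = 0.4500.
Starting from Manager, the probability is 0.3750.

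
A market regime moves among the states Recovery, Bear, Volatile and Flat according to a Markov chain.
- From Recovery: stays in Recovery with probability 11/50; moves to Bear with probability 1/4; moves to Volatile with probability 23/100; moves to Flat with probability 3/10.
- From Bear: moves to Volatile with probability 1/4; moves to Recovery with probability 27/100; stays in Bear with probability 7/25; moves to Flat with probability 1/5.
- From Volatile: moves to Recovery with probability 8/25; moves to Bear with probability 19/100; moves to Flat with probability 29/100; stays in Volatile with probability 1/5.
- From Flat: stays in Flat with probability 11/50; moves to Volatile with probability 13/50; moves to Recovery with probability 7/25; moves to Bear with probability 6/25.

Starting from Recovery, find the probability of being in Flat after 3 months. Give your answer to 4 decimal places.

0.2537

Propagate the distribution vector 3 months from Recovery.
After 0 months: (1.0000, 0.0000, 0.0000, 0.0000)
After 1 month: (0.2200, 0.2500, 0.2300, 0.3000)
After 2 months: (0.2735, 0.2407, 0.2371, 0.2487)
After 3 months: (0.2707, 0.2405, 0.2352, 0.2537)
P(in Flat after 3 months) = 0.2537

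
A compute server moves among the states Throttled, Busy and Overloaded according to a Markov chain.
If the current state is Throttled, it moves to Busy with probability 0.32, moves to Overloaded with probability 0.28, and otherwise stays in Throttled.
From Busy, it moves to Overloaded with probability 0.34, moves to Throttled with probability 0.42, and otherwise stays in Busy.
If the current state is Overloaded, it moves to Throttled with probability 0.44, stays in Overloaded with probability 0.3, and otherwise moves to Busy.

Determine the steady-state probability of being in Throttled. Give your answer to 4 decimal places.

Let the stationary distribution be π with π = πP and π_1 + π_2 + π_3 = 1.
π_1 = 0.4·π_1 + 0.42·π_2 + 0.44·π_3
π_2 = 0.32·π_1 + 0.24·π_2 + 0.26·π_3
Solving with the normalization constraint gives π = (0.4177, 0.2795, 0.3028).
So the stationary probability of Throttled is 0.4177.

0.4177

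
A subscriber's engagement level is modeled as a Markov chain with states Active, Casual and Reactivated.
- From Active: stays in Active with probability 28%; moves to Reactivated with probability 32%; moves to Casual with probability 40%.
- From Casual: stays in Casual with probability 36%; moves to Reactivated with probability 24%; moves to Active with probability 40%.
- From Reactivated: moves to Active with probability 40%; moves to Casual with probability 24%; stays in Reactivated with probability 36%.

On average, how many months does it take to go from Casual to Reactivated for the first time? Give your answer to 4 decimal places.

Let t(s) be the expected number of months to first reach Reactivated from state s, with t(Reactivated) = 0. Conditioning on the first month:
t(Active) = 1 + 0.28·t(Active) + 0.4·t(Casual)
t(Casual) = 1 + 0.4·t(Active) + 0.36·t(Casual)
Solving: t(Active) = 3.4574, t(Casual) = 3.7234.
Expected months from Casual to Reactivated: 3.7234.

3.7234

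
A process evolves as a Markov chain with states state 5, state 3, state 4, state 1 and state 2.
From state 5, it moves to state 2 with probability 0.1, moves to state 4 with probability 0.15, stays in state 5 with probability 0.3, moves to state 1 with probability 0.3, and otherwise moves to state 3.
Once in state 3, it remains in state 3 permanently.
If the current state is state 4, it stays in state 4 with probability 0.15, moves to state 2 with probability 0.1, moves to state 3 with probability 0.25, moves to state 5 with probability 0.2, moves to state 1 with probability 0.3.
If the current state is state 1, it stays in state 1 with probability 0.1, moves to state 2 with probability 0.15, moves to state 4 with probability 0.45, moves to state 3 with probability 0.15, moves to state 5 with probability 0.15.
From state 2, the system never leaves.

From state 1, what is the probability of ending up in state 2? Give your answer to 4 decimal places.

Let h(s) be the probability of absorption at state 2 starting from transient state s. Then h(state 2) = 1 and h(state 3) = 0. By first-step analysis:
h(state 5) = 0.3·h(state 5) + 0.15·0 + 0.15·h(state 4) + 0.3·h(state 1) + 0.1·1
h(state 4) = 0.2·h(state 5) + 0.25·0 + 0.15·h(state 4) + 0.3·h(state 1) + 0.1·1
h(state 1) = 0.15·h(state 5) + 0.15·0 + 0.45·h(state 4) + 0.1·h(state 1) + 0.15·1
Solving: h(state 5) = 0.3947, h(state 4) = 0.3553, h(state 1) = 0.4101.
Starting from state 1, the probability is 0.4101.

0.4101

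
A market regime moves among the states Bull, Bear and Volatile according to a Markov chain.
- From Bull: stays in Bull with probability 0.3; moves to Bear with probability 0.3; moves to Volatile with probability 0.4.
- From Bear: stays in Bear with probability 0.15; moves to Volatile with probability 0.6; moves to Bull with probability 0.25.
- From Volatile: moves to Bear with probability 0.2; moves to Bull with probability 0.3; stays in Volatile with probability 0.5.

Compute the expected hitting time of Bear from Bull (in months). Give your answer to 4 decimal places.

Let t(s) be the expected number of months to first reach Bear from state s, with t(Bear) = 0. Conditioning on the first month:
t(Bull) = 1 + 0.3·t(Bull) + 0.4·t(Volatile)
t(Volatile) = 1 + 0.3·t(Bull) + 0.5·t(Volatile)
Solving: t(Bull) = 3.9130, t(Volatile) = 4.3478.
Expected months from Bull to Bear: 3.9130.

3.9130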